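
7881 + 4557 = 12438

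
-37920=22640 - 60560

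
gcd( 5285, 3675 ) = 35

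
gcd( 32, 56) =8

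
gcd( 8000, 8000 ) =8000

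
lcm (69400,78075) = 624600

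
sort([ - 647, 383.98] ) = [ - 647,383.98] 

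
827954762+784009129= 1611963891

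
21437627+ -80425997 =-58988370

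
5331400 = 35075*152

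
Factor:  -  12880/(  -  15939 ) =2^4*3^(-2)*5^1*11^( - 1) = 80/99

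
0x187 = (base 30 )D1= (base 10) 391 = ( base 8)607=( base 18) 13D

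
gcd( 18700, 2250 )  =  50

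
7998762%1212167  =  725760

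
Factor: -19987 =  - 11^1*23^1*79^1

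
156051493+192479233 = 348530726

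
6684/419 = 15 +399/419 =15.95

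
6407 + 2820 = 9227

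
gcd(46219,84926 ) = 1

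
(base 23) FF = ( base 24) F0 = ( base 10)360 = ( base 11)2a8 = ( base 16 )168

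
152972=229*668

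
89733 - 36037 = 53696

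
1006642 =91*11062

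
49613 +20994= 70607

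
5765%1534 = 1163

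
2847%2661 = 186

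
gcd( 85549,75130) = 1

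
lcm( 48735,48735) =48735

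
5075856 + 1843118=6918974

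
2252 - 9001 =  - 6749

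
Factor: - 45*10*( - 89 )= 2^1*3^2*5^2 * 89^1 = 40050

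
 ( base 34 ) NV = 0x32d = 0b1100101101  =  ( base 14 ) 421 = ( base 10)813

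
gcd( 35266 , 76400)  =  2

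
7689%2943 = 1803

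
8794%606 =310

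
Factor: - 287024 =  - 2^4*17939^1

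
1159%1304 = 1159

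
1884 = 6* 314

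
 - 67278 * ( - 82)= 5516796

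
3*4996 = 14988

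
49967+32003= 81970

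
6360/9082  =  3180/4541 = 0.70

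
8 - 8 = 0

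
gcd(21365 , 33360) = 5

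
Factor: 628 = 2^2*157^1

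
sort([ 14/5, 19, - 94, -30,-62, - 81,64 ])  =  [ - 94, - 81, - 62,- 30 , 14/5, 19, 64]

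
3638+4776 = 8414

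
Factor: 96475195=5^1 * 79^1 * 467^1 * 523^1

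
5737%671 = 369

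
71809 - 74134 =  - 2325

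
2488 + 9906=12394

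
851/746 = 1 +105/746  =  1.14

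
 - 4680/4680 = -1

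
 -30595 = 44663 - 75258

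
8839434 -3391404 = 5448030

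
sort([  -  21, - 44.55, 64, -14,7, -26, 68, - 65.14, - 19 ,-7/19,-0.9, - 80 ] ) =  [ - 80,-65.14,- 44.55,  -  26 , - 21, - 19,  -  14,- 0.9, - 7/19,7 , 64,68]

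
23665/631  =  23665/631 = 37.50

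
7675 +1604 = 9279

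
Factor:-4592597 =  - 4592597^1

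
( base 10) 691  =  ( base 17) 26B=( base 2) 1010110011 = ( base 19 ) 1H7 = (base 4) 22303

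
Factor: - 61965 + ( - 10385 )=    - 72350 = - 2^1*5^2 * 1447^1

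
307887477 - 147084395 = 160803082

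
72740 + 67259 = 139999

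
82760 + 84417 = 167177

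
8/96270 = 4/48135 = 0.00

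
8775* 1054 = 9248850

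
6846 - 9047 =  - 2201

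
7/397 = 7/397 = 0.02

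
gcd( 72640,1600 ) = 320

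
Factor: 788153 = 788153^1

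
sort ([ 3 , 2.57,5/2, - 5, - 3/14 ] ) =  [ - 5, - 3/14,5/2,2.57,3]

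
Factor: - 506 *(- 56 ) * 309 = 2^4*3^1*7^1*11^1*23^1 * 103^1 = 8755824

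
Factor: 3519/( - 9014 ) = - 2^(-1) *3^2*  17^1* 23^1*4507^( - 1 ) 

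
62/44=31/22 = 1.41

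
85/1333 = 85/1333 = 0.06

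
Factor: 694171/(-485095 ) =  - 5^( - 1 )*13^( - 1 )*17^( - 1)*41^1*439^( - 1 )*16931^1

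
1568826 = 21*74706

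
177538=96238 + 81300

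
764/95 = 764/95 = 8.04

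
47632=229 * 208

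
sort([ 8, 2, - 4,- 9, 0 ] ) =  [-9,-4,0,2,8]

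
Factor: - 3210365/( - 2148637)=5^1*17^1*23^( - 1)*179^1 * 211^1 *93419^( - 1)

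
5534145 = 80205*69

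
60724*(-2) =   -  121448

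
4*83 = 332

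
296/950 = 148/475=0.31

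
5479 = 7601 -2122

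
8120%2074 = 1898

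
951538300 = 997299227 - 45760927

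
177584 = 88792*2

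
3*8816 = 26448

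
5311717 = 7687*691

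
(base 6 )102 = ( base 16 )26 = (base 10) 38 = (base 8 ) 46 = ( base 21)1H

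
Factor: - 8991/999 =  - 3^2 = - 9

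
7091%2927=1237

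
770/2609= 770/2609 =0.30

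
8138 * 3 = 24414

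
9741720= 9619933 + 121787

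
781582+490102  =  1271684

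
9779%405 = 59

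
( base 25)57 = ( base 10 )132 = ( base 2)10000100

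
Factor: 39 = 3^1*13^1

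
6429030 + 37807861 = 44236891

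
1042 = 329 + 713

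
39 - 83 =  - 44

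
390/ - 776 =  - 1+193/388 = - 0.50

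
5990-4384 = 1606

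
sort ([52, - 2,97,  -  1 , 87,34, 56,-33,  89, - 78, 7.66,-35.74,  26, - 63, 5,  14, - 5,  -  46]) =[ - 78, - 63, - 46, - 35.74,  -  33,  -  5,  -  2,  -  1, 5,  7.66,  14,  26, 34,  52,56, 87,  89,97] 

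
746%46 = 10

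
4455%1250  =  705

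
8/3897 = 8/3897=0.00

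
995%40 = 35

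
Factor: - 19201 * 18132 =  - 2^2 * 3^1 * 7^1*13^1*211^1*1511^1 = - 348152532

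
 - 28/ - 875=4/125  =  0.03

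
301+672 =973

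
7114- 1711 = 5403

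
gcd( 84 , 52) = 4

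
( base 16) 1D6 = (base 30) fk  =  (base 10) 470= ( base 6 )2102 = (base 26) i2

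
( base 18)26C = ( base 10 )768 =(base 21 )1fc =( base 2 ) 1100000000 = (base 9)1043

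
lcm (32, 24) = 96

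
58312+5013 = 63325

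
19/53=19/53 = 0.36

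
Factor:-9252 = -2^2*3^2*257^1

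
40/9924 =10/2481 = 0.00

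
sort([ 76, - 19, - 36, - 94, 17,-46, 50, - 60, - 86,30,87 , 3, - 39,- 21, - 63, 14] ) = [-94, - 86, - 63, - 60,-46,-39, - 36,  -  21, - 19,3, 14,17, 30, 50,76  ,  87 ]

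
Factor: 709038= 2^1 *3^2*11^1*3581^1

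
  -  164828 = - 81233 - 83595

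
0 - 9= - 9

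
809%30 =29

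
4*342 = 1368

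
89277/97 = 89277/97=920.38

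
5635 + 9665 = 15300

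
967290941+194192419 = 1161483360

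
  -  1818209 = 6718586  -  8536795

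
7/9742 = 7/9742  =  0.00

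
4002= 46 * 87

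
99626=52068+47558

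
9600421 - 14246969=-4646548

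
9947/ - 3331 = -3 + 46/3331 = - 2.99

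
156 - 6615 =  - 6459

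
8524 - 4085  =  4439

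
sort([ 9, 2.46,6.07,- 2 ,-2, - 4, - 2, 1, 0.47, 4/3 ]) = [-4, - 2, - 2, -2, 0.47,1,  4/3  ,  2.46, 6.07,9 ] 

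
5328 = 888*6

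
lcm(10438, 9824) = 167008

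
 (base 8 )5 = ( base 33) 5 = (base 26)5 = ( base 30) 5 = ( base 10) 5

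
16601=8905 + 7696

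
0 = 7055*0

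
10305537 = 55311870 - 45006333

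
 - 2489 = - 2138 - 351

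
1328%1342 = 1328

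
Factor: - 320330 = -2^1*5^1*103^1 * 311^1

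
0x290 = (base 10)656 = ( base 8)1220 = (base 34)ja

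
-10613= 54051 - 64664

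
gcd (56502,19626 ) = 6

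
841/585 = 1 + 256/585 = 1.44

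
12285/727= 16 + 653/727 = 16.90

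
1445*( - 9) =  - 13005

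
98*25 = 2450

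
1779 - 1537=242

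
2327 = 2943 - 616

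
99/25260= 33/8420 = 0.00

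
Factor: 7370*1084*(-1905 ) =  - 2^3*3^1*5^2*11^1*67^1*127^1*271^1 = - 15219197400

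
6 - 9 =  - 3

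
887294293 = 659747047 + 227547246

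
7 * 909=6363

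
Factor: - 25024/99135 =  - 2^6*3^(  -  2 )*5^( - 1)*17^1*23^1*2203^( - 1)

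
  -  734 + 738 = 4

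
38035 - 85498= - 47463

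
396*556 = 220176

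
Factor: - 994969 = -53^1*18773^1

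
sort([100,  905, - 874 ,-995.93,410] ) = [ - 995.93, - 874, 100,410, 905]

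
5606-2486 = 3120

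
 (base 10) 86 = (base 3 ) 10012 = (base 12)72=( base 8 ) 126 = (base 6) 222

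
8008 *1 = 8008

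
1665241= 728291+936950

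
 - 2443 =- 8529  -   - 6086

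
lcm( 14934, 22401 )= 44802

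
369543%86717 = 22675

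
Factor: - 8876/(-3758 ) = 4438/1879 = 2^1*7^1*317^1*1879^( - 1 ) 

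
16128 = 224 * 72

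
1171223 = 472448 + 698775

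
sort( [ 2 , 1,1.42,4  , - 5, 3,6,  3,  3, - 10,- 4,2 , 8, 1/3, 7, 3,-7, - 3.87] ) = [-10, - 7, - 5,-4, - 3.87,1/3, 1, 1.42 , 2,2, 3,  3,3,  3, 4 , 6,7, 8]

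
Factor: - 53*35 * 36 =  - 2^2 * 3^2*5^1*7^1*53^1 = -66780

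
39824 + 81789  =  121613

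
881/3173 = 881/3173 = 0.28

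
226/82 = 113/41= 2.76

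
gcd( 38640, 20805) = 15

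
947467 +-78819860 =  - 77872393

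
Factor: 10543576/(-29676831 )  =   - 2^3 * 3^(-1) * 23^( - 1)*29^( - 1)*14831^(  -  1 )*1317947^1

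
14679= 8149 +6530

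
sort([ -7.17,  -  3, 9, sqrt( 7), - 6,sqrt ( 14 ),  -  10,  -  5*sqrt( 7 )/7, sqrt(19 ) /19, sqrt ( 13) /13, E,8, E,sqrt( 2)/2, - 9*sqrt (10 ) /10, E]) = [ -10,-7.17, - 6, - 3,-9*sqrt( 10) /10,  -  5*  sqrt( 7 )/7,sqrt( 19) /19,sqrt ( 13 )/13, sqrt( 2) /2, sqrt( 7) , E, E,E,sqrt( 14),8,9 ]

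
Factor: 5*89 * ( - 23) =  - 10235 =- 5^1*23^1 * 89^1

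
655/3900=131/780 = 0.17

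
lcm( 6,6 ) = 6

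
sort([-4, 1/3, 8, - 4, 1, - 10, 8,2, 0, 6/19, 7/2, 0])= [ - 10, - 4, - 4, 0, 0, 6/19, 1/3,1, 2,  7/2, 8,8]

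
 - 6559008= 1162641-7721649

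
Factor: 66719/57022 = 2^ (  -  1) * 7^( - 1)*137^1*487^1*4073^( - 1 ) 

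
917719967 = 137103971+780615996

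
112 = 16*7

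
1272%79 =8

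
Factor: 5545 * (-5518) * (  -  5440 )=166449366400 = 2^7 * 5^2 * 17^1* 31^1 * 89^1*1109^1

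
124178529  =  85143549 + 39034980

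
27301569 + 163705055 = 191006624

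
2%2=0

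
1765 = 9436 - 7671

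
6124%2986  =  152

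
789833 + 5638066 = 6427899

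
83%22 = 17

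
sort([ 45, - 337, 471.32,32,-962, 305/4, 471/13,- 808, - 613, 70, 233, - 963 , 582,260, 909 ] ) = [ - 963, - 962, - 808,-613 , - 337,32,471/13, 45, 70, 305/4, 233,260, 471.32, 582,909]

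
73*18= 1314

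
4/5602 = 2/2801 = 0.00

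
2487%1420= 1067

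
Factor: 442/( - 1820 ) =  - 17/70 = - 2^(-1 )*5^( - 1 )*7^( - 1) * 17^1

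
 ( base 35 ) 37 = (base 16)70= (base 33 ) 3d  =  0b1110000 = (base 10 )112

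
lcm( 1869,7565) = 158865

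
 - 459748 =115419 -575167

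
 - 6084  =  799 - 6883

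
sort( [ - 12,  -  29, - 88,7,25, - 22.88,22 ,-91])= [ - 91 , - 88, - 29 , - 22.88,-12, 7 , 22, 25]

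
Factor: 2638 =2^1*1319^1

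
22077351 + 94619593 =116696944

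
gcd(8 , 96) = 8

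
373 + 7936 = 8309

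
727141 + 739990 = 1467131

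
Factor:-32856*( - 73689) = 2421125784 = 2^3*3^2*7^1*11^2*29^1*37^2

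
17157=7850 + 9307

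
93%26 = 15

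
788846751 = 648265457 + 140581294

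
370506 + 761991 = 1132497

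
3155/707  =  3155/707 =4.46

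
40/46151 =40/46151 =0.00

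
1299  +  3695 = 4994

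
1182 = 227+955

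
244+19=263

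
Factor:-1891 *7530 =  - 2^1*3^1*5^1 * 31^1*61^1 *251^1 = - 14239230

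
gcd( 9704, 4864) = 8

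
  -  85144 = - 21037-64107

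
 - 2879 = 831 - 3710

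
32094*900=28884600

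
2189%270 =29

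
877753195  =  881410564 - 3657369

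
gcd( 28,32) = 4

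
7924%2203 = 1315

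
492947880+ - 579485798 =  - 86537918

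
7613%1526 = 1509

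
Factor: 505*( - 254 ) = -2^1*5^1*101^1*127^1 = -128270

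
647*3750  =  2426250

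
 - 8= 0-8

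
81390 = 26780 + 54610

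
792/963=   88/107 = 0.82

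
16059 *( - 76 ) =  -  1220484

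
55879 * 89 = 4973231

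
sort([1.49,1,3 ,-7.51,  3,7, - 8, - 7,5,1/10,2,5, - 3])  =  [-8,-7.51, - 7, - 3,1/10, 1, 1.49, 2,3,3,5,5, 7] 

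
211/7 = 211/7 = 30.14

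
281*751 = 211031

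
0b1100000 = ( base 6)240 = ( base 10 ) 96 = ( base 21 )4c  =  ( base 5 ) 341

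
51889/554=51889/554 = 93.66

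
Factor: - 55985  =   - 5^1*11197^1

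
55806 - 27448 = 28358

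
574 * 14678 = 8425172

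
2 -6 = - 4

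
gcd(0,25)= 25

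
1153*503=579959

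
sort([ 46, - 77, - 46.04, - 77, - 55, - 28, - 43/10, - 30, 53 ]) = [-77, - 77,-55, - 46.04 ,-30,- 28, - 43/10,46,53]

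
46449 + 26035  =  72484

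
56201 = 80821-24620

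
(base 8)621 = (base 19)122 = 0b110010001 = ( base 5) 3101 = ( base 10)401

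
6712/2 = 3356  =  3356.00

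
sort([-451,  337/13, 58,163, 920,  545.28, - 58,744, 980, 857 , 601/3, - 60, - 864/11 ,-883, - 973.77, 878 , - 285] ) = [ - 973.77,-883,-451 ,-285, - 864/11, -60,-58, 337/13,58, 163,601/3,545.28, 744,857,  878,920, 980]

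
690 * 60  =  41400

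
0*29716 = 0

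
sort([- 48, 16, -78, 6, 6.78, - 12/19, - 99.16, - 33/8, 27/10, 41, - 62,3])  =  [ - 99.16,-78, - 62,-48, - 33/8, - 12/19 , 27/10, 3,6, 6.78, 16,41]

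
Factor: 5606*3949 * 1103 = 24418317682 = 2^1*11^1 * 359^1 * 1103^1*2803^1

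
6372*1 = 6372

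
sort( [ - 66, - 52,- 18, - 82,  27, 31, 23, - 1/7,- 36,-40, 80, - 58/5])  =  [-82, -66, - 52, - 40, - 36 ,-18,-58/5, - 1/7, 23,27, 31, 80]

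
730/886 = 365/443 = 0.82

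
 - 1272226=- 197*6458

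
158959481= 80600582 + 78358899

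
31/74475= 31/74475=0.00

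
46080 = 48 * 960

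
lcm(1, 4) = 4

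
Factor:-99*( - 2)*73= 2^1*3^2*11^1 * 73^1 = 14454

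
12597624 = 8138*1548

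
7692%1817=424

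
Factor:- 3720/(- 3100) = 6/5 = 2^1*3^1*5^( -1) 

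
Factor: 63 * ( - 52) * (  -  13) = 2^2*3^2*7^1*13^2  =  42588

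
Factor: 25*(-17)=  - 5^2 * 17^1= - 425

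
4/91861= 4/91861 = 0.00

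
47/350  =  47/350 = 0.13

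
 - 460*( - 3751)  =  1725460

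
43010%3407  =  2126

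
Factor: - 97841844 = - 2^2*3^4*311^1*971^1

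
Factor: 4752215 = 5^1* 13^1*113^1*647^1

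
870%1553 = 870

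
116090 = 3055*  38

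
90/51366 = 15/8561 = 0.00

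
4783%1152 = 175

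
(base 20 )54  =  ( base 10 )104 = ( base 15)6e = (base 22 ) 4g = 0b1101000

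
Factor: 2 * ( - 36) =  - 2^3*3^2=- 72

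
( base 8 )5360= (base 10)2800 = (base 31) 2sa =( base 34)2ec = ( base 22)5h6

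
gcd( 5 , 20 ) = 5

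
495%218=59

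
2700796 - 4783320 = -2082524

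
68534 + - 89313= - 20779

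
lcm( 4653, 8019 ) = 376893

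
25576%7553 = 2917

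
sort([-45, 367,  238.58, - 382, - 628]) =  [ - 628, - 382,  -  45,238.58 , 367]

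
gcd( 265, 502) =1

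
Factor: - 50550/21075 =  - 674/281 = -2^1*281^( - 1)*337^1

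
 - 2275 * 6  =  -13650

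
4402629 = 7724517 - 3321888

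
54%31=23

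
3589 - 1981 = 1608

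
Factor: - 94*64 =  - 6016= - 2^7 * 47^1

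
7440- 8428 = - 988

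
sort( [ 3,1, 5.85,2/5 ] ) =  [2/5,1, 3, 5.85 ]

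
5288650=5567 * 950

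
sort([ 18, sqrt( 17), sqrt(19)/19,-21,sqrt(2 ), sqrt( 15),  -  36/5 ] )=[ - 21, - 36/5,  sqrt( 19)/19,sqrt(2),sqrt( 15), sqrt(17)  ,  18]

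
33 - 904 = -871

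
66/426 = 11/71 = 0.15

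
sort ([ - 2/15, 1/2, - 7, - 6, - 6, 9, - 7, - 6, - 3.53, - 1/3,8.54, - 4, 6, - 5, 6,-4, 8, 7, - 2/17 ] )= [  -  7  ,  -  7,  -  6, - 6, - 6, - 5, - 4, - 4,-3.53, - 1/3 , - 2/15, - 2/17, 1/2,6, 6, 7, 8, 8.54,9]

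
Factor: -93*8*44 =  - 2^5*3^1*11^1*31^1 = - 32736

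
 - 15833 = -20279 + 4446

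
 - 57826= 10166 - 67992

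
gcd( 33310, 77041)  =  1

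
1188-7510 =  - 6322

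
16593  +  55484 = 72077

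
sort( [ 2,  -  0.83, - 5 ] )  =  [ - 5,- 0.83,2]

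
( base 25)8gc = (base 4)1110210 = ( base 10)5412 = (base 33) 4w0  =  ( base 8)12444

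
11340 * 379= 4297860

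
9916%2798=1522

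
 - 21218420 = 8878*( - 2390 ) 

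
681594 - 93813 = 587781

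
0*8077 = 0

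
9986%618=98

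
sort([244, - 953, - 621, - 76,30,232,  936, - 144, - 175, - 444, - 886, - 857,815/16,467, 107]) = [ - 953, - 886, - 857,-621 ,-444, - 175, - 144, - 76,30  ,  815/16, 107, 232,244,467,936 ]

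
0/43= 0 = 0.00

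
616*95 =58520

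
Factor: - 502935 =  - 3^1*5^1*33529^1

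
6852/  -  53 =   -  130+38/53=-  129.28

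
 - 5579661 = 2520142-8099803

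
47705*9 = 429345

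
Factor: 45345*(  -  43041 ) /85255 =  - 3^2 * 17^( - 2) * 59^(-1 )* 3023^1 * 14347^1  =  - 390338829/17051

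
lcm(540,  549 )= 32940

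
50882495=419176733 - 368294238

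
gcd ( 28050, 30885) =15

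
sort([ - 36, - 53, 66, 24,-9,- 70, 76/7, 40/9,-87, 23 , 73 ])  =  [ - 87, - 70, - 53, - 36,-9,40/9, 76/7,23 , 24, 66, 73 ] 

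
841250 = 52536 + 788714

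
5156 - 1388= 3768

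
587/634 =587/634  =  0.93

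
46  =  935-889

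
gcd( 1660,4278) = 2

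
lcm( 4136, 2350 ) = 103400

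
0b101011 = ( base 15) 2D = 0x2b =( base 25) 1i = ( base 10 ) 43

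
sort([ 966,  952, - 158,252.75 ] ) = [ - 158,252.75,952,966]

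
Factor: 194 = 2^1 * 97^1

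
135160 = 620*218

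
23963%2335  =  613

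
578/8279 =34/487 = 0.07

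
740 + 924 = 1664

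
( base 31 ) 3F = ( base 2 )1101100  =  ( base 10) 108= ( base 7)213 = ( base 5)413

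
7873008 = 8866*888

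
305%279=26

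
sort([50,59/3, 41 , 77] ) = [ 59/3,41 , 50, 77]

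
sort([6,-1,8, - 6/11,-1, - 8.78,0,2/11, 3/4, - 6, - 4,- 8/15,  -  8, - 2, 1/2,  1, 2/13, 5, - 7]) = [ - 8.78, -8, -7 , - 6,  -  4  ,-2, -1, - 1, - 6/11,-8/15 , 0, 2/13,2/11,1/2,  3/4, 1, 5,  6,8]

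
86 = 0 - -86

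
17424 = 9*1936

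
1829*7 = 12803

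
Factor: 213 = 3^1*71^1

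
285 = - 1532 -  - 1817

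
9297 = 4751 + 4546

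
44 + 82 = 126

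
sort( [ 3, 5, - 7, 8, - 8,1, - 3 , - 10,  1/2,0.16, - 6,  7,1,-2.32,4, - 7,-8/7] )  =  [ - 10,  -  8, - 7, - 7, - 6,- 3, - 2.32, - 8/7,0.16,1/2,  1,1,3, 4 , 5,7, 8]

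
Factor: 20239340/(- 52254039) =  - 2^2*3^( - 1)*5^1 * 11^1*17^( - 1)*  91997^1*1024589^( - 1 ) 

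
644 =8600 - 7956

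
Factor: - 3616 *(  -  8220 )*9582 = 284810768640 = 2^8*3^2*5^1*113^1*137^1*1597^1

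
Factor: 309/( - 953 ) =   -  3^1*103^1*953^(-1 )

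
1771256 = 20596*86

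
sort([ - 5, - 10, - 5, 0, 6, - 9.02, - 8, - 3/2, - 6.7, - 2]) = [ - 10,-9.02, - 8, - 6.7, - 5, -5, - 2, - 3/2, 0,6] 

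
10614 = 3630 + 6984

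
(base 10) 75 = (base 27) 2L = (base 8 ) 113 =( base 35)25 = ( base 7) 135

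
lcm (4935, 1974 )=9870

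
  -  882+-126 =-1008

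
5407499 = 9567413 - 4159914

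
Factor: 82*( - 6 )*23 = - 2^2*3^1*23^1*41^1 = - 11316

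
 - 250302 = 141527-391829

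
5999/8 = 5999/8 = 749.88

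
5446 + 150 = 5596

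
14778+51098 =65876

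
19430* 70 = 1360100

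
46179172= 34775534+11403638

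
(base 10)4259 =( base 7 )15263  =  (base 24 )79b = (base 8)10243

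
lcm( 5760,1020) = 97920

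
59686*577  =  34438822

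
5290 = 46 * 115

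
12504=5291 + 7213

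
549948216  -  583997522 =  - 34049306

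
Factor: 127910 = 2^1*5^1*12791^1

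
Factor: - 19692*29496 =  -580835232=-  2^5*3^3*547^1*1229^1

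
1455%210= 195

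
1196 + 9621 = 10817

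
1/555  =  1/555 = 0.00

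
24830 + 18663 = 43493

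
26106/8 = 3263 +1/4  =  3263.25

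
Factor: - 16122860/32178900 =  - 62011/123765 = - 3^ (  -  1)*5^( - 1)*37^( - 1)*223^ ( - 1)*62011^1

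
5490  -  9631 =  - 4141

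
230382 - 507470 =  - 277088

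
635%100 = 35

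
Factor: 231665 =5^1*  7^1*6619^1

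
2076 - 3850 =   -  1774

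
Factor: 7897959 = 3^3*292517^1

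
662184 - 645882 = 16302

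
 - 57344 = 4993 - 62337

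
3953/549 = 3953/549 = 7.20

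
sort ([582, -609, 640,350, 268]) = [ - 609, 268 , 350,582,  640] 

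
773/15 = 51  +  8/15 =51.53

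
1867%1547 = 320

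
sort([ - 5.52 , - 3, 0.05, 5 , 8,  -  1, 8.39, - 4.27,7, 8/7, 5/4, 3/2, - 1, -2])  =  [ - 5.52,-4.27, - 3, - 2, - 1, - 1,  0.05,8/7 , 5/4, 3/2,5,7,8, 8.39] 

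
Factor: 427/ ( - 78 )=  - 2^( - 1 )*3^(  -  1 )*7^1 *13^( - 1)  *  61^1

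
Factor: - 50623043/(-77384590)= 2^( - 1 )*5^ (-1)*227^1 * 281^(-1)*27539^( - 1) * 223009^1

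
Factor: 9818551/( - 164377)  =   - 164377^( - 1)*9818551^1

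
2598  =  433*6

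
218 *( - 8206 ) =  - 1788908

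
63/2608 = 63/2608 = 0.02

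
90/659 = 90/659 = 0.14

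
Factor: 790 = 2^1*5^1*79^1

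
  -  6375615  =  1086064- 7461679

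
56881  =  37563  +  19318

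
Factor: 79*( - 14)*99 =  - 2^1 *3^2*7^1*11^1* 79^1  =  -109494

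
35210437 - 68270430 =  - 33059993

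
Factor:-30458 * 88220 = -2687004760 = -  2^3 *5^1 * 11^1*97^1*157^1*401^1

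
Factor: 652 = 2^2 * 163^1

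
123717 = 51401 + 72316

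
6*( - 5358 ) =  - 32148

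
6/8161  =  6/8161 = 0.00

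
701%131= 46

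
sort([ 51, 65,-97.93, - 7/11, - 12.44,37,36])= [  -  97.93, - 12.44, - 7/11,  36,37,51,65 ] 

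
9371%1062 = 875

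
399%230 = 169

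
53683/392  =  7669/56 = 136.95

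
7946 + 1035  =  8981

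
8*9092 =72736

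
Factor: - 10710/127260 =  - 2^( - 1 ) * 17^1*101^( - 1 ) =-17/202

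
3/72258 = 1/24086 = 0.00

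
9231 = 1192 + 8039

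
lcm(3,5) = 15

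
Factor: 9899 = 19^1*521^1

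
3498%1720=58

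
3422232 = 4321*792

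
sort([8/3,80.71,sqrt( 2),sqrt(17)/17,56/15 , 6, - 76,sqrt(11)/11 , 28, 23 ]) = [ - 76 , sqrt( 17)/17,sqrt( 11)/11,sqrt( 2 ), 8/3, 56/15,6, 23,28, 80.71 ]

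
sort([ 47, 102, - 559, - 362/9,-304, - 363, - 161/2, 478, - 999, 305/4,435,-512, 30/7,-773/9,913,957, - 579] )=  [ - 999  , - 579, - 559, - 512, - 363, - 304 , - 773/9, - 161/2, - 362/9, 30/7,47, 305/4, 102, 435, 478,  913, 957 ] 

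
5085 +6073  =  11158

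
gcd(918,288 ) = 18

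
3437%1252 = 933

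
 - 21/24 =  - 7/8= - 0.88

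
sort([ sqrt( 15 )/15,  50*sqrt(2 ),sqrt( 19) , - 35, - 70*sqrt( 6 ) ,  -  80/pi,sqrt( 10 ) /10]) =[-70*sqrt( 6) ,-35, - 80/pi,sqrt( 15)/15,sqrt( 10)/10 , sqrt( 19), 50*sqrt( 2 ) ] 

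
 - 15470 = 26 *( - 595)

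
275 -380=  - 105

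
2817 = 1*2817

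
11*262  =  2882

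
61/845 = 61/845 = 0.07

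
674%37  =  8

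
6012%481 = 240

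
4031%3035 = 996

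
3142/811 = 3 + 709/811 = 3.87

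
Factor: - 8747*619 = -619^1*8747^1 = -5414393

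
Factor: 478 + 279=757 = 757^1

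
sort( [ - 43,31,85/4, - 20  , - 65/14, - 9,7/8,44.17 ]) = [ - 43, - 20, - 9,-65/14,  7/8, 85/4,31, 44.17] 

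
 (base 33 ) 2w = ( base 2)1100010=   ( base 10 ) 98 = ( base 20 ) 4I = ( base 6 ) 242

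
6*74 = 444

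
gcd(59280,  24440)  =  520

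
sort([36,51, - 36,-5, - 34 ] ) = [ - 36,-34,-5,36, 51 ]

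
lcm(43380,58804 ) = 2646180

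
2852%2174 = 678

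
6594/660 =9 + 109/110 = 9.99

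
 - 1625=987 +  - 2612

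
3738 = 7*534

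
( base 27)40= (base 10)108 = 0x6C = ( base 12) 90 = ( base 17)66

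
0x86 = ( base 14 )98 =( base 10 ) 134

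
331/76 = 4 + 27/76 = 4.36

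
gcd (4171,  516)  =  43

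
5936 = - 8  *( - 742 )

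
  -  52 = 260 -312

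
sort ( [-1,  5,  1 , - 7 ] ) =[ - 7,-1, 1,5]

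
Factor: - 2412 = -2^2*3^2*67^1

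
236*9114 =2150904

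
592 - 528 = 64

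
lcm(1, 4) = 4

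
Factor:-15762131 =  -  7^1 * 11^1*277^1*739^1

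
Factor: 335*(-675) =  - 3^3*5^3*67^1 = - 226125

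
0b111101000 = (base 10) 488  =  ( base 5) 3423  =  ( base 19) 16D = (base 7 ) 1265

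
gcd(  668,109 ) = 1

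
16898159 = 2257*7487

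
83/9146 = 83/9146= 0.01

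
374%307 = 67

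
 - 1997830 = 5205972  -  7203802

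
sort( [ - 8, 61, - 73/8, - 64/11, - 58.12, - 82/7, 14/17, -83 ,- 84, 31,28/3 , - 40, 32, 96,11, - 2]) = [ - 84, - 83, - 58.12,- 40, - 82/7, - 73/8 , - 8 , - 64/11, - 2 , 14/17, 28/3, 11, 31, 32,  61 , 96] 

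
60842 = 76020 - 15178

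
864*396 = 342144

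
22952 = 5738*4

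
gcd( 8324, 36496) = 4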